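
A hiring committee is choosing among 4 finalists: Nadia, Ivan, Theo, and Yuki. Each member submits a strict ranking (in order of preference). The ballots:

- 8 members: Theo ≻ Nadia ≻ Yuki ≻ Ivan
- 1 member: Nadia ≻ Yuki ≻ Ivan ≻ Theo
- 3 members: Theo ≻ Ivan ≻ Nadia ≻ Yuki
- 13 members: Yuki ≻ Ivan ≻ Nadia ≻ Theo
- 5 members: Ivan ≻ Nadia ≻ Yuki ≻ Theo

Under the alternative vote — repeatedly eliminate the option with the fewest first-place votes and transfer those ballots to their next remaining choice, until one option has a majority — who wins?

Yuki

Round 1: Nadia 1, Ivan 5, Theo 11, Yuki 13. Eliminate Nadia.
Round 2: Ivan 5, Theo 11, Yuki 14. Eliminate Ivan.
Round 3: Theo 11, Yuki 19. Yuki has a majority.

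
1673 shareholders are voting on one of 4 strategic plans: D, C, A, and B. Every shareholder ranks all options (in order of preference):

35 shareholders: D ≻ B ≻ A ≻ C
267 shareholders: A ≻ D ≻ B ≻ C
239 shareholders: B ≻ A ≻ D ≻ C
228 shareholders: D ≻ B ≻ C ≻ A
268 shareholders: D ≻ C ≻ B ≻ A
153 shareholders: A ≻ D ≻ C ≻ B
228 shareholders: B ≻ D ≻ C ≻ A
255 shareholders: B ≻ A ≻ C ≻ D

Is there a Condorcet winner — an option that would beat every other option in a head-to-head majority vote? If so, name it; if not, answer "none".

Checking pairwise contests:
A beats D 914–759.
D beats C 1418–255.
B beats A 1253–420.
D beats B 951–722.
Every option loses at least one head-to-head, so there is no Condorcet winner.

none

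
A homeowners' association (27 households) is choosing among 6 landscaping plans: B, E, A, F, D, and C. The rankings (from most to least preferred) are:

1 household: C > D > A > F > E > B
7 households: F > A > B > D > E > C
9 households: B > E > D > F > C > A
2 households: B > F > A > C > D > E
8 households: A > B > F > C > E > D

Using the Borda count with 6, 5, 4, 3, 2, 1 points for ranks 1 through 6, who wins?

B

B: 1·1 + 7·4 + 9·6 + 2·6 + 8·5 = 135
E: 1·2 + 7·2 + 9·5 + 2·1 + 8·2 = 79
A: 1·4 + 7·5 + 9·1 + 2·4 + 8·6 = 104
F: 1·3 + 7·6 + 9·3 + 2·5 + 8·4 = 114
D: 1·5 + 7·3 + 9·4 + 2·2 + 8·1 = 74
C: 1·6 + 7·1 + 9·2 + 2·3 + 8·3 = 61
B has the highest Borda score (135).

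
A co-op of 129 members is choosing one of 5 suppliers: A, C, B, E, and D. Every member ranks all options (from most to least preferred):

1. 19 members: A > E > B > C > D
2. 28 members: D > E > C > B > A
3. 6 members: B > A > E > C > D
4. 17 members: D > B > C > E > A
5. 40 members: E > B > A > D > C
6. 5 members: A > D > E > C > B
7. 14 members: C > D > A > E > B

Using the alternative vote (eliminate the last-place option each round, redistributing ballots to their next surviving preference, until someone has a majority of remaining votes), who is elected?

E

Round 1: A 24, C 14, B 6, E 40, D 45. Eliminate B.
Round 2: A 30, C 14, E 40, D 45. Eliminate C.
Round 3: A 30, E 40, D 59. Eliminate A.
Round 4: E 65, D 64. E has a majority.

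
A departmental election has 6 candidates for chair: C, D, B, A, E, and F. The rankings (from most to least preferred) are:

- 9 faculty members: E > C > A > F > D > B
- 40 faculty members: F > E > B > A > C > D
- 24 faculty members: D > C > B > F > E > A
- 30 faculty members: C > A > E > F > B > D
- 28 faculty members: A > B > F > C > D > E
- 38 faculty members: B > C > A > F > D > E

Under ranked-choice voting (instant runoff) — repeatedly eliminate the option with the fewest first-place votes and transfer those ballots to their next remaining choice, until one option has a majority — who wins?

Round 1: C 30, D 24, B 38, A 28, E 9, F 40. Eliminate E.
Round 2: C 39, D 24, B 38, A 28, F 40. Eliminate D.
Round 3: C 63, B 38, A 28, F 40. Eliminate A.
Round 4: C 63, B 66, F 40. Eliminate F.
Round 5: C 63, B 106. B has a majority.

B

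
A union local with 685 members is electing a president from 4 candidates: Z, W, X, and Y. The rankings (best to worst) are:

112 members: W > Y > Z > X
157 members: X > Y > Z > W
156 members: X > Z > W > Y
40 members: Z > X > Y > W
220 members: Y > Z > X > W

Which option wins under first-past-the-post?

First-place votes: Z 40, W 112, X 313, Y 220.
X has the most first-place votes.

X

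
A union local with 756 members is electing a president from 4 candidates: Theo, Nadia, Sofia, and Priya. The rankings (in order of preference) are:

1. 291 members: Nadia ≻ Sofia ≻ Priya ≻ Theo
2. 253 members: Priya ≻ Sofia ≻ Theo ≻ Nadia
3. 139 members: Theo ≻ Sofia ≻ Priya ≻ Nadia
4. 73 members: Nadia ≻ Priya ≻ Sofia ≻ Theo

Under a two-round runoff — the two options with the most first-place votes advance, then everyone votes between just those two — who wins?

Round 1 first-place votes: Theo 139, Nadia 364, Sofia 0, Priya 253.
Nadia and Priya advance.
Runoff: Nadia is preferred to Priya by 364 voters; Priya by 392.
Priya wins the runoff.

Priya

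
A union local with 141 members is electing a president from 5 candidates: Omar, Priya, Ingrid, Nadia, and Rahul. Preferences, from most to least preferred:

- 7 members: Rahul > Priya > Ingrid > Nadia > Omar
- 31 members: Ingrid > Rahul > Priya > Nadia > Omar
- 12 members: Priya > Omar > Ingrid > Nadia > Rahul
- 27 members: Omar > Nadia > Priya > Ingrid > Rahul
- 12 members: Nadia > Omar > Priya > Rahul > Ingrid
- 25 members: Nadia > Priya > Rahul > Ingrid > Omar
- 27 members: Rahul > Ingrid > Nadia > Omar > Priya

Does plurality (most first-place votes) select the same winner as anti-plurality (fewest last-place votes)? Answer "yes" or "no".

yes

Plurality — first-place votes: Omar 27, Priya 12, Ingrid 31, Nadia 37, Rahul 34. Winner: Nadia.
Anti-plurality — last-place votes: Omar 63, Priya 27, Ingrid 12, Nadia 0, Rahul 39. Winner: Nadia.
The two methods agree.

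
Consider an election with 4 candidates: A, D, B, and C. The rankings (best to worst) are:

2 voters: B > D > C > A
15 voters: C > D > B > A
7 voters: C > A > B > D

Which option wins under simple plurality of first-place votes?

C

First-place votes: A 0, D 0, B 2, C 22.
C has the most first-place votes.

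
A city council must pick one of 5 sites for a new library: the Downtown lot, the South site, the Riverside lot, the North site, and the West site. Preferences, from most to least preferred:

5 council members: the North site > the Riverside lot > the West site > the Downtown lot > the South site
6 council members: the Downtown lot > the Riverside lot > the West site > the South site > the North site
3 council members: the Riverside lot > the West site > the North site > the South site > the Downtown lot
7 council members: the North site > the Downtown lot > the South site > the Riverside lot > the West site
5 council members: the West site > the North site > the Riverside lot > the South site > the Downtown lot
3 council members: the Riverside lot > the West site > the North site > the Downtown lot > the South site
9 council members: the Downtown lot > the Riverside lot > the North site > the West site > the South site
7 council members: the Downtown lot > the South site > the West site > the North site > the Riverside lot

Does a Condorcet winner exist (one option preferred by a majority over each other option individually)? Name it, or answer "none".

none

Checking pairwise contests:
the North site beats the Downtown lot 23–22.
the Downtown lot beats the South site 37–8.
the Downtown lot beats the Riverside lot 29–16.
the West site beats the North site 24–21.
the Downtown lot beats the West site 29–16.
Every option loses at least one head-to-head, so there is no Condorcet winner.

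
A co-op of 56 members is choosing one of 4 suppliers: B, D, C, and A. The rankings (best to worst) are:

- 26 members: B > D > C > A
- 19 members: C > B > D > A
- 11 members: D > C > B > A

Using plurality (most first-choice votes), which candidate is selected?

First-place votes: B 26, D 11, C 19, A 0.
B has the most first-place votes.

B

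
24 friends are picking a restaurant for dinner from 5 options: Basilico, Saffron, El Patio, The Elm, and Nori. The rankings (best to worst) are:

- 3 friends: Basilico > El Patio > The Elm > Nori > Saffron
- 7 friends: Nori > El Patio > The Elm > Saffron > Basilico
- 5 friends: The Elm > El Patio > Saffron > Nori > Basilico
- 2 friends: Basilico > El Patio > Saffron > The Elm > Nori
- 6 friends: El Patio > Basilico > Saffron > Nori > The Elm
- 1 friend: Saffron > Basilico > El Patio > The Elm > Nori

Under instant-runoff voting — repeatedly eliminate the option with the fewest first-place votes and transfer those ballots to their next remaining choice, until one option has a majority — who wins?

Round 1: Basilico 5, Saffron 1, El Patio 6, The Elm 5, Nori 7. Eliminate Saffron.
Round 2: Basilico 6, El Patio 6, The Elm 5, Nori 7. Eliminate The Elm.
Round 3: Basilico 6, El Patio 11, Nori 7. Eliminate Basilico.
Round 4: El Patio 17, Nori 7. El Patio has a majority.

El Patio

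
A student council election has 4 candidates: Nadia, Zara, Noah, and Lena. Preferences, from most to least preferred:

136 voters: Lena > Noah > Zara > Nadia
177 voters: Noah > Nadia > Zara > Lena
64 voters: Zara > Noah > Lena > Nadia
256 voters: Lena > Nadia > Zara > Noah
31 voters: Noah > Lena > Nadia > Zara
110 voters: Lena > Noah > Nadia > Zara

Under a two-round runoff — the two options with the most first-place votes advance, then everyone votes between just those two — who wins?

Round 1 first-place votes: Nadia 0, Zara 64, Noah 208, Lena 502.
Lena and Noah advance.
Runoff: Lena is preferred to Noah by 502 voters; Noah by 272.
Lena wins the runoff.

Lena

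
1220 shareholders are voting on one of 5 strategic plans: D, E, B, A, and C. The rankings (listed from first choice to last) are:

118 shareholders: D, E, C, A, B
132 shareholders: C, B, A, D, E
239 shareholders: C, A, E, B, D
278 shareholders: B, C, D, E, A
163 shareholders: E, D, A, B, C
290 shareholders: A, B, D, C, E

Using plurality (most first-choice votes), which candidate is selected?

First-place votes: D 118, E 163, B 278, A 290, C 371.
C has the most first-place votes.

C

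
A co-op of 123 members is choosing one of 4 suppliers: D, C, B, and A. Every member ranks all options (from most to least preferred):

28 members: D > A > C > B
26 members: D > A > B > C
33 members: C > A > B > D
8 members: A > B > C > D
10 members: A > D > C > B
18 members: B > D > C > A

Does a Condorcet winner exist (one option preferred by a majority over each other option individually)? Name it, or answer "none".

D vs C: 82–41 for D.
D vs B: 64–59 for D.
D vs A: 72–51 for D.
D beats every other option head-to-head.

D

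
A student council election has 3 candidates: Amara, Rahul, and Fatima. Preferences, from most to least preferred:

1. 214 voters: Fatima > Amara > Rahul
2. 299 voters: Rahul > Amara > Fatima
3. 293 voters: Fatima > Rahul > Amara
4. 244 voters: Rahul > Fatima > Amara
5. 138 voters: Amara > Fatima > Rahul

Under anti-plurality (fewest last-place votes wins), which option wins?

Last-place votes: Amara 537, Rahul 352, Fatima 299.
Fatima is ranked last by the fewest voters, so Fatima wins.

Fatima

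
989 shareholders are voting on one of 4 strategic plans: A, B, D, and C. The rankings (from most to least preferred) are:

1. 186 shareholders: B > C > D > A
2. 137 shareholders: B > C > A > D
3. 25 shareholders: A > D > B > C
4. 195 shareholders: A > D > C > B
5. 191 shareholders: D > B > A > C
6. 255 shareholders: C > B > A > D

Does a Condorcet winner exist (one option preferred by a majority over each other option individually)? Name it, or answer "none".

B vs A: 769–220 for B.
B vs D: 578–411 for B.
B vs C: 539–450 for B.
B beats every other option head-to-head.

B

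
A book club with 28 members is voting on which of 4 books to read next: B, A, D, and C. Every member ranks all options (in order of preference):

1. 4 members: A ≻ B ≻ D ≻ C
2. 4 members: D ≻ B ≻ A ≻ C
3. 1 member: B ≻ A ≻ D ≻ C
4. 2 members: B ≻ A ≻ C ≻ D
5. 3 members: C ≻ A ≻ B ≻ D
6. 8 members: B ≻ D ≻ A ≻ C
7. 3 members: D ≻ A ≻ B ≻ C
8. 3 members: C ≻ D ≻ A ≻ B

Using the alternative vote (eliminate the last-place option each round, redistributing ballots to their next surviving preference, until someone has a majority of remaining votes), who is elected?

B

Round 1: B 11, A 4, D 7, C 6. Eliminate A.
Round 2: B 15, D 7, C 6. B has a majority.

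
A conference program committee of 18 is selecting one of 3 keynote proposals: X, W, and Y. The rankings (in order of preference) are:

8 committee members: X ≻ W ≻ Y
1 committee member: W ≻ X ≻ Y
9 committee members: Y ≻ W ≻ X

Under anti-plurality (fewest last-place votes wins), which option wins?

W

Last-place votes: X 9, W 0, Y 9.
W is ranked last by the fewest voters, so W wins.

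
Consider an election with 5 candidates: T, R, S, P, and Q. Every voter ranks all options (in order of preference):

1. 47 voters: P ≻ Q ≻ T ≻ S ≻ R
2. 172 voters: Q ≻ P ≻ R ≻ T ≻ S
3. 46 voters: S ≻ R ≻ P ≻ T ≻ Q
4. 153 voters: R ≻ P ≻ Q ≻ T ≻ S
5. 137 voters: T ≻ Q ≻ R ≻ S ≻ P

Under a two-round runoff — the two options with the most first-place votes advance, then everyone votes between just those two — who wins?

Q

Round 1 first-place votes: T 137, R 153, S 46, P 47, Q 172.
Q and R advance.
Runoff: Q is preferred to R by 356 voters; R by 199.
Q wins the runoff.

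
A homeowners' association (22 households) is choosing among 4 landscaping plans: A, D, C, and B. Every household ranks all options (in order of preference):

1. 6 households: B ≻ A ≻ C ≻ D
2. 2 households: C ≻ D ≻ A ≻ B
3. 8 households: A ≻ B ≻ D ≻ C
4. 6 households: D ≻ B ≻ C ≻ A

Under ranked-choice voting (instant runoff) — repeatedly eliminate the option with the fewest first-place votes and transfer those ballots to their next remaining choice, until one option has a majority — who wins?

Round 1: A 8, D 6, C 2, B 6. Eliminate C.
Round 2: A 8, D 8, B 6. Eliminate B.
Round 3: A 14, D 8. A has a majority.

A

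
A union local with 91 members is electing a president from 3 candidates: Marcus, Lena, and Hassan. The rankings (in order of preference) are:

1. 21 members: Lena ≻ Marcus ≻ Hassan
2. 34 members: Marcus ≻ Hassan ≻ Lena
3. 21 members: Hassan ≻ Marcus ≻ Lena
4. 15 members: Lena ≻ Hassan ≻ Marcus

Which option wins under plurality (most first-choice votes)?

Lena

First-place votes: Marcus 34, Lena 36, Hassan 21.
Lena has the most first-place votes.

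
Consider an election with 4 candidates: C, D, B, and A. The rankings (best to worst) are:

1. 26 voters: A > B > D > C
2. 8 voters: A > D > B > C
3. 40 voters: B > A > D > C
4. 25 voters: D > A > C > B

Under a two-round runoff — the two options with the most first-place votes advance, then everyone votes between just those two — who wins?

Round 1 first-place votes: C 0, D 25, B 40, A 34.
B and A advance.
Runoff: B is preferred to A by 40 voters; A by 59.
A wins the runoff.

A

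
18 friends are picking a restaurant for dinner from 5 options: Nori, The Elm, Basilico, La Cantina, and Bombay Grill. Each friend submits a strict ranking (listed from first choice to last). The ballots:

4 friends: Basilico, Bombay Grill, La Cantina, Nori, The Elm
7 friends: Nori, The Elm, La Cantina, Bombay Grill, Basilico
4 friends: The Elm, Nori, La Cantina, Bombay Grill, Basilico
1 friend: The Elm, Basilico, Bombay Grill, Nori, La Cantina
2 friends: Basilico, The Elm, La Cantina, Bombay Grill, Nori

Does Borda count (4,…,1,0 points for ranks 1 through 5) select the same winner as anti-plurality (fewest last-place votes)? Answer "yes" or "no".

Borda — scores: Nori 45, The Elm 47, Basilico 27, La Cantina 34, Bombay Grill 27. Winner: The Elm.
Anti-plurality — last-place votes: Nori 2, The Elm 4, Basilico 11, La Cantina 1, Bombay Grill 0. Winner: Bombay Grill.
The two methods disagree.

no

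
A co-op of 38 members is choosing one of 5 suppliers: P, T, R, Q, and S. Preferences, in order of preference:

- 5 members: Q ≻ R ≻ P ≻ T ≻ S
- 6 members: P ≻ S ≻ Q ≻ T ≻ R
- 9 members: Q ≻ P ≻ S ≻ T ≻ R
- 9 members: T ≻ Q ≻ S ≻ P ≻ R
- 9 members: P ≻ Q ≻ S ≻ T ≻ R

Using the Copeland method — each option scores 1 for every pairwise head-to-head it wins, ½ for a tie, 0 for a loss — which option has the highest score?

P: beats T, R, and S; loses to Q → score 3.
T: beats R; loses to P, Q, and S → score 1.
R: loses to P, T, Q, and S → score 0.
Q: beats P, T, R, and S → score 4.
S: beats T and R; loses to P and Q → score 2.
Q has the best pairwise record.

Q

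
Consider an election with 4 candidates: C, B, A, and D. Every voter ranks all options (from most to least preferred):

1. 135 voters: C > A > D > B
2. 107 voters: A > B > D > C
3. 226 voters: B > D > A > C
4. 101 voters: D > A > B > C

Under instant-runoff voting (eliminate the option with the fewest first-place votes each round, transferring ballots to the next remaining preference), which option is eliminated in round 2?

Round 1: C 135, B 226, A 107, D 101. Eliminate D.
Round 2: C 135, B 226, A 208. Eliminate C.

C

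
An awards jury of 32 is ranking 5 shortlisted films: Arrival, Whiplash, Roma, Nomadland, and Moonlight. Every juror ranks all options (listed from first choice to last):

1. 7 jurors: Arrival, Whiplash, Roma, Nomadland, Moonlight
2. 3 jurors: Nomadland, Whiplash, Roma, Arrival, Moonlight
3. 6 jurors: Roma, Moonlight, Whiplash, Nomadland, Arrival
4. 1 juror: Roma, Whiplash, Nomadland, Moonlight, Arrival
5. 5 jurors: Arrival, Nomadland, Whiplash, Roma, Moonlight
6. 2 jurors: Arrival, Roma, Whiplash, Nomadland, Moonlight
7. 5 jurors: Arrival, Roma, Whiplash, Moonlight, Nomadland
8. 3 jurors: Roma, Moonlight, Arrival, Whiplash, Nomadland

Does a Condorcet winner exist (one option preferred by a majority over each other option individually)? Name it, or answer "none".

Arrival

Arrival vs Whiplash: 22–10 for Arrival.
Arrival vs Roma: 19–13 for Arrival.
Arrival vs Nomadland: 22–10 for Arrival.
Arrival vs Moonlight: 22–10 for Arrival.
Arrival beats every other option head-to-head.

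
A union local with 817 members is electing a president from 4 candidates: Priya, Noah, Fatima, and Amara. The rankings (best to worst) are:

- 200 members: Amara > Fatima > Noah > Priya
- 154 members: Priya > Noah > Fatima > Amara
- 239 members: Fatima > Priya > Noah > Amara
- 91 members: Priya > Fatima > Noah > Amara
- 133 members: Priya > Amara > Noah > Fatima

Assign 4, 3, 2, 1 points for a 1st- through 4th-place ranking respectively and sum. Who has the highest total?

Priya: 200·1 + 154·4 + 239·3 + 91·4 + 133·4 = 2429
Noah: 200·2 + 154·3 + 239·2 + 91·2 + 133·2 = 1788
Fatima: 200·3 + 154·2 + 239·4 + 91·3 + 133·1 = 2270
Amara: 200·4 + 154·1 + 239·1 + 91·1 + 133·3 = 1683
Priya has the highest Borda score (2429).

Priya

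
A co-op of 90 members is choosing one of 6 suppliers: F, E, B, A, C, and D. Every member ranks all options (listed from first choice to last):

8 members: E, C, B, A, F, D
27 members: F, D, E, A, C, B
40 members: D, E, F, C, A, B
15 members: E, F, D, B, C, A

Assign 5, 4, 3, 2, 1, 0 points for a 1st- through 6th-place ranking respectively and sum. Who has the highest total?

F: 8·1 + 27·5 + 40·3 + 15·4 = 323
E: 8·5 + 27·3 + 40·4 + 15·5 = 356
B: 8·3 + 27·0 + 40·0 + 15·2 = 54
A: 8·2 + 27·2 + 40·1 + 15·0 = 110
C: 8·4 + 27·1 + 40·2 + 15·1 = 154
D: 8·0 + 27·4 + 40·5 + 15·3 = 353
E has the highest Borda score (356).

E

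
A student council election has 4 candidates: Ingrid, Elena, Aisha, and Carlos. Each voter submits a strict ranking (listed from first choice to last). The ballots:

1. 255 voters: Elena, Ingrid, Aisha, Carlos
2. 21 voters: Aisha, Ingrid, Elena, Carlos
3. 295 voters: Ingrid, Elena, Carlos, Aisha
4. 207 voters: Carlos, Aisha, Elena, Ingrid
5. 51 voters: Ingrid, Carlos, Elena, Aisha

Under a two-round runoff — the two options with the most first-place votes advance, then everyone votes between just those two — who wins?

Round 1 first-place votes: Ingrid 346, Elena 255, Aisha 21, Carlos 207.
Ingrid and Elena advance.
Runoff: Ingrid is preferred to Elena by 367 voters; Elena by 462.
Elena wins the runoff.

Elena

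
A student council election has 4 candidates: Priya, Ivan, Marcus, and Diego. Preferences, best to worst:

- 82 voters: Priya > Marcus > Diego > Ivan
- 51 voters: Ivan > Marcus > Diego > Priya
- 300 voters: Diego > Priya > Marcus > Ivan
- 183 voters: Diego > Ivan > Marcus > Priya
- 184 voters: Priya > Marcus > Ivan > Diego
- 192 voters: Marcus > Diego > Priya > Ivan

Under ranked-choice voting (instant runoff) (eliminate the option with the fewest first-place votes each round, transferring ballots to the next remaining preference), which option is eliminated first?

Ivan

Round 1: Priya 266, Ivan 51, Marcus 192, Diego 483. Eliminate Ivan.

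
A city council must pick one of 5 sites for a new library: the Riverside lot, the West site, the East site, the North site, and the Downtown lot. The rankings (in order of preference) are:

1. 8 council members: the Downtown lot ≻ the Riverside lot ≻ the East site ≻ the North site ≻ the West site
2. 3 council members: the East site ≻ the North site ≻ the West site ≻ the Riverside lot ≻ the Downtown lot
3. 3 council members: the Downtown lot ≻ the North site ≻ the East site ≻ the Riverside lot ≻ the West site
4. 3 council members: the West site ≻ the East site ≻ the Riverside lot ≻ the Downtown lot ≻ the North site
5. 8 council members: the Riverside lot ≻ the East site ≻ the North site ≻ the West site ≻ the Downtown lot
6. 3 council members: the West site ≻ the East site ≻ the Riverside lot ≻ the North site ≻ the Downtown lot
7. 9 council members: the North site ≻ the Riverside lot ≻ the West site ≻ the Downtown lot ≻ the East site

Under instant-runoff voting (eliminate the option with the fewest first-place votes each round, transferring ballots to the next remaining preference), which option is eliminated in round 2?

the West site

Round 1: the Riverside lot 8, the West site 6, the East site 3, the North site 9, the Downtown lot 11. Eliminate the East site.
Round 2: the Riverside lot 8, the West site 6, the North site 12, the Downtown lot 11. Eliminate the West site.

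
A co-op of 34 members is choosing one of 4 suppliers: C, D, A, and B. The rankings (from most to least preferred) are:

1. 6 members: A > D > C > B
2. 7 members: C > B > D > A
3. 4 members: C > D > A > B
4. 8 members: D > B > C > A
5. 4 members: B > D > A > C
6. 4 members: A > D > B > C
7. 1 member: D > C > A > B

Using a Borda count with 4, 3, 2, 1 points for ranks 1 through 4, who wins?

D

C: 6·2 + 7·4 + 4·4 + 8·2 + 4·1 + 4·1 + 1·3 = 83
D: 6·3 + 7·2 + 4·3 + 8·4 + 4·3 + 4·3 + 1·4 = 104
A: 6·4 + 7·1 + 4·2 + 8·1 + 4·2 + 4·4 + 1·2 = 73
B: 6·1 + 7·3 + 4·1 + 8·3 + 4·4 + 4·2 + 1·1 = 80
D has the highest Borda score (104).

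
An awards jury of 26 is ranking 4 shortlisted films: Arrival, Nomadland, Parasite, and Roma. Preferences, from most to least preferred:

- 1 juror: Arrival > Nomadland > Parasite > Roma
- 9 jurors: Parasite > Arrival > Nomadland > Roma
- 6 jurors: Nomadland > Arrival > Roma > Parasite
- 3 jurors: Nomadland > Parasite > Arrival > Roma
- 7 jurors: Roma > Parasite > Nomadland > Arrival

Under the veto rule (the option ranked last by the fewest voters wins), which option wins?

Nomadland

Last-place votes: Arrival 7, Nomadland 0, Parasite 6, Roma 13.
Nomadland is ranked last by the fewest voters, so Nomadland wins.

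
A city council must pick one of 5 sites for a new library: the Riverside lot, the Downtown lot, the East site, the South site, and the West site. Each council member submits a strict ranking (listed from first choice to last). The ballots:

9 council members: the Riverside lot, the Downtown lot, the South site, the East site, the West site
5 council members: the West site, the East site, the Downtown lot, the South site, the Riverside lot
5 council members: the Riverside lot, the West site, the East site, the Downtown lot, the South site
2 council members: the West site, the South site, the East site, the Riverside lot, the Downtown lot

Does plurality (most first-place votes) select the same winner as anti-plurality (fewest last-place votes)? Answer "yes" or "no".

no

Plurality — first-place votes: the Riverside lot 14, the Downtown lot 0, the East site 0, the South site 0, the West site 7. Winner: the Riverside lot.
Anti-plurality — last-place votes: the Riverside lot 5, the Downtown lot 2, the East site 0, the South site 5, the West site 9. Winner: the East site.
The two methods disagree.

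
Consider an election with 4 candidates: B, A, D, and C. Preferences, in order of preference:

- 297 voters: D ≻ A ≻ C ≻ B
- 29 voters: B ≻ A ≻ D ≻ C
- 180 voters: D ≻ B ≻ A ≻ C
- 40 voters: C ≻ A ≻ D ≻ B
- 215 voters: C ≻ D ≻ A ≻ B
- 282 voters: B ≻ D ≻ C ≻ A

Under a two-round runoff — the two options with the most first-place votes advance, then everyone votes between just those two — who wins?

D

Round 1 first-place votes: B 311, A 0, D 477, C 255.
D and B advance.
Runoff: D is preferred to B by 732 voters; B by 311.
D wins the runoff.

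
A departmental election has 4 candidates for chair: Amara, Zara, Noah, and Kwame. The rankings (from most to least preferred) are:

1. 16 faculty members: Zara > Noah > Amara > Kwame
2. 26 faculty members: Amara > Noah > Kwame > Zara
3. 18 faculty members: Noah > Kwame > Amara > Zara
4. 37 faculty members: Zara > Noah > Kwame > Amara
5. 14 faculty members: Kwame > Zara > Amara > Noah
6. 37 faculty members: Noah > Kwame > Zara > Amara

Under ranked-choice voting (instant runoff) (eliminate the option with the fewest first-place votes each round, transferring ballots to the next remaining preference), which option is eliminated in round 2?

Amara

Round 1: Amara 26, Zara 53, Noah 55, Kwame 14. Eliminate Kwame.
Round 2: Amara 26, Zara 67, Noah 55. Eliminate Amara.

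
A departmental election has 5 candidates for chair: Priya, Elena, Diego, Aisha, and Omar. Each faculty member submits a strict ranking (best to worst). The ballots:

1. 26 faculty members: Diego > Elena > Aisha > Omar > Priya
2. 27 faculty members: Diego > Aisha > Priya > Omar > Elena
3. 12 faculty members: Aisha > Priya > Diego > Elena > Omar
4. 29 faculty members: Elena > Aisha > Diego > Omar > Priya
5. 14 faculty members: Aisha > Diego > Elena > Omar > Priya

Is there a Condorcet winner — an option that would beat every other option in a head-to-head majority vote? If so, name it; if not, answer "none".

none

Checking pairwise contests:
Elena beats Priya 69–39.
Diego beats Elena 79–29.
Aisha beats Diego 55–53.
Elena beats Aisha 55–53.
Elena beats Omar 81–27.
Every option loses at least one head-to-head, so there is no Condorcet winner.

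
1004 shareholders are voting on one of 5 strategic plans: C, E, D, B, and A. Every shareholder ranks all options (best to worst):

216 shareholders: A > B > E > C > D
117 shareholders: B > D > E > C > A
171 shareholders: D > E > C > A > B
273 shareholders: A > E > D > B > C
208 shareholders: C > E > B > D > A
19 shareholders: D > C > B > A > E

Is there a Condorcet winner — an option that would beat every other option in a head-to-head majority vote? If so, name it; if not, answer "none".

Checking pairwise contests:
E beats C 777–227.
A beats E 508–496.
E beats D 697–307.
E beats B 652–352.
C beats A 515–489.
Every option loses at least one head-to-head, so there is no Condorcet winner.

none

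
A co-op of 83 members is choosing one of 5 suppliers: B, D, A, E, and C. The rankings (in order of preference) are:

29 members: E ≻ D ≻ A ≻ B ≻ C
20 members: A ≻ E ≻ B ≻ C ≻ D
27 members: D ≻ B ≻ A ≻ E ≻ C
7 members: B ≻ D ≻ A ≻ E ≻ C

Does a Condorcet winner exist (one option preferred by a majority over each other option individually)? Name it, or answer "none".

Checking pairwise contests:
D beats B 56–27.
E beats D 49–34.
D beats A 63–20.
A beats E 54–29.
B beats C 83–0.
Every option loses at least one head-to-head, so there is no Condorcet winner.

none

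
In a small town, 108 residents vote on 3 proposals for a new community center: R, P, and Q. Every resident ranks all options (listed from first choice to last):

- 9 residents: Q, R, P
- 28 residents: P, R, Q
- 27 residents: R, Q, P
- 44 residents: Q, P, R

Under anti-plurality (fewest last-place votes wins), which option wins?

Last-place votes: R 44, P 36, Q 28.
Q is ranked last by the fewest voters, so Q wins.

Q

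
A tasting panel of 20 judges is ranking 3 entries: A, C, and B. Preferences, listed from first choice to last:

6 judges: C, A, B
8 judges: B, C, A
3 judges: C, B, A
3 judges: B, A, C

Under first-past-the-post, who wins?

B

First-place votes: A 0, C 9, B 11.
B has the most first-place votes.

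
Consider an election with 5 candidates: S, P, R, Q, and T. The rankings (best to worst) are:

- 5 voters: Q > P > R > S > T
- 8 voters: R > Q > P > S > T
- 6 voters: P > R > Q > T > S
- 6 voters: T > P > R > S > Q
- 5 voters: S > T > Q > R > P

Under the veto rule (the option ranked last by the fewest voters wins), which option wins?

R

Last-place votes: S 6, P 5, R 0, Q 6, T 13.
R is ranked last by the fewest voters, so R wins.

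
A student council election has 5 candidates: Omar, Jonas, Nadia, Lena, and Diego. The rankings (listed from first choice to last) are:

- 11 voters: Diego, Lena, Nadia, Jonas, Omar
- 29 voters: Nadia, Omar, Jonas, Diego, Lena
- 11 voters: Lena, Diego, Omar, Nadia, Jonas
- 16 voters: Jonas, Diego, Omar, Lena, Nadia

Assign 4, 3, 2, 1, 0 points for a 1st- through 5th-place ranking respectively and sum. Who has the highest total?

Diego

Omar: 11·0 + 29·3 + 11·2 + 16·2 = 141
Jonas: 11·1 + 29·2 + 11·0 + 16·4 = 133
Nadia: 11·2 + 29·4 + 11·1 + 16·0 = 149
Lena: 11·3 + 29·0 + 11·4 + 16·1 = 93
Diego: 11·4 + 29·1 + 11·3 + 16·3 = 154
Diego has the highest Borda score (154).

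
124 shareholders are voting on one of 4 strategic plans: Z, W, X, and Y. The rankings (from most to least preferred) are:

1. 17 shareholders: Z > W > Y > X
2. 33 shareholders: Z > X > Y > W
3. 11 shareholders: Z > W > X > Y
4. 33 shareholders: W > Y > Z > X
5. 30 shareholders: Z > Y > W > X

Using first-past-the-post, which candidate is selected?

Z

First-place votes: Z 91, W 33, X 0, Y 0.
Z has the most first-place votes.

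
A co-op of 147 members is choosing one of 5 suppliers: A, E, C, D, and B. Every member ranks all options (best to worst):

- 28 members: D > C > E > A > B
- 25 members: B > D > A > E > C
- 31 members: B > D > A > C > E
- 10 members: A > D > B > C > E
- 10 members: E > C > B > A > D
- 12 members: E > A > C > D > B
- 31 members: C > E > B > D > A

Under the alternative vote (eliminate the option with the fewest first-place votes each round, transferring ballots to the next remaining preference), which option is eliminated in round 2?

Round 1: A 10, E 22, C 31, D 28, B 56. Eliminate A.
Round 2: E 22, C 31, D 38, B 56. Eliminate E.

E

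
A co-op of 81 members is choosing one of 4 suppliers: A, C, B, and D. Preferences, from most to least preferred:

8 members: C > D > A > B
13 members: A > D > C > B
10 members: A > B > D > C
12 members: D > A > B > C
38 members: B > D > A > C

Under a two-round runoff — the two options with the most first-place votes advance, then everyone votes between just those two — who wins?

Round 1 first-place votes: A 23, C 8, B 38, D 12.
B and A advance.
Runoff: B is preferred to A by 38 voters; A by 43.
A wins the runoff.

A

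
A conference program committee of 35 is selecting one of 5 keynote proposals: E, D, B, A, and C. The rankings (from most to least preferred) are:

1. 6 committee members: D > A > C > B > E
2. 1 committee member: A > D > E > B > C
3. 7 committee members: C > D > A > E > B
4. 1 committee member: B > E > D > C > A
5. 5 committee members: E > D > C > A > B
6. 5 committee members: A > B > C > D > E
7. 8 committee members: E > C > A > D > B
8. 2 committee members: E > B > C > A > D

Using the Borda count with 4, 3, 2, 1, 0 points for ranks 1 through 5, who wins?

C

E: 6·0 + 1·2 + 7·1 + 1·3 + 5·4 + 5·0 + 8·4 + 2·4 = 72
D: 6·4 + 1·3 + 7·3 + 1·2 + 5·3 + 5·1 + 8·1 + 2·0 = 78
B: 6·1 + 1·1 + 7·0 + 1·4 + 5·0 + 5·3 + 8·0 + 2·3 = 32
A: 6·3 + 1·4 + 7·2 + 1·0 + 5·1 + 5·4 + 8·2 + 2·1 = 79
C: 6·2 + 1·0 + 7·4 + 1·1 + 5·2 + 5·2 + 8·3 + 2·2 = 89
C has the highest Borda score (89).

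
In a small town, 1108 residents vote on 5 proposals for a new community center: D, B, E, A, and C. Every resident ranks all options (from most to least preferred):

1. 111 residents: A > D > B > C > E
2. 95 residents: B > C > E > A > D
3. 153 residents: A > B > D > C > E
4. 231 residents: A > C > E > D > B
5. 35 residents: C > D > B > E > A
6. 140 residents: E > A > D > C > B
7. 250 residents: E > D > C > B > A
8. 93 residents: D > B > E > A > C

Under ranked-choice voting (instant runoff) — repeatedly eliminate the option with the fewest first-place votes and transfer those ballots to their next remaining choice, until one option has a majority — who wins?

E

Round 1: D 93, B 95, E 390, A 495, C 35. Eliminate C.
Round 2: D 128, B 95, E 390, A 495. Eliminate B.
Round 3: D 128, E 485, A 495. Eliminate D.
Round 4: E 613, A 495. E has a majority.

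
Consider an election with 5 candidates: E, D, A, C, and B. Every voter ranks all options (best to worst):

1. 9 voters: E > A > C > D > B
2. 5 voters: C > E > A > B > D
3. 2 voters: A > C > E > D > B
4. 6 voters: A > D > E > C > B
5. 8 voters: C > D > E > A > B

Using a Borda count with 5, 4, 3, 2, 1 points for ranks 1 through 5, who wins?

E: 9·5 + 5·4 + 2·3 + 6·3 + 8·3 = 113
D: 9·2 + 5·1 + 2·2 + 6·4 + 8·4 = 83
A: 9·4 + 5·3 + 2·5 + 6·5 + 8·2 = 107
C: 9·3 + 5·5 + 2·4 + 6·2 + 8·5 = 112
B: 9·1 + 5·2 + 2·1 + 6·1 + 8·1 = 35
E has the highest Borda score (113).

E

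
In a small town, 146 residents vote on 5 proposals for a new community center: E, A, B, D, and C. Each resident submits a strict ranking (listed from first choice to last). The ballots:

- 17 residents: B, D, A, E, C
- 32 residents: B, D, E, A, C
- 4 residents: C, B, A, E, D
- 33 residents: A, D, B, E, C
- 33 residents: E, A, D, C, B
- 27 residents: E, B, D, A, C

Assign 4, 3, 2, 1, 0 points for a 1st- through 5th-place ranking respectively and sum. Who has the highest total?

D

E: 17·1 + 32·2 + 4·1 + 33·1 + 33·4 + 27·4 = 358
A: 17·2 + 32·1 + 4·2 + 33·4 + 33·3 + 27·1 = 332
B: 17·4 + 32·4 + 4·3 + 33·2 + 33·0 + 27·3 = 355
D: 17·3 + 32·3 + 4·0 + 33·3 + 33·2 + 27·2 = 366
C: 17·0 + 32·0 + 4·4 + 33·0 + 33·1 + 27·0 = 49
D has the highest Borda score (366).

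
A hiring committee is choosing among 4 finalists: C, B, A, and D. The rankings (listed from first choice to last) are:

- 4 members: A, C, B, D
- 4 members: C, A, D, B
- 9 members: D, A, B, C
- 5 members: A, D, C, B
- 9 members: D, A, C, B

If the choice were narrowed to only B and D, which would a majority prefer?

D

Voters preferring B to D: 4; preferring D to B: 27.
D wins the head-to-head.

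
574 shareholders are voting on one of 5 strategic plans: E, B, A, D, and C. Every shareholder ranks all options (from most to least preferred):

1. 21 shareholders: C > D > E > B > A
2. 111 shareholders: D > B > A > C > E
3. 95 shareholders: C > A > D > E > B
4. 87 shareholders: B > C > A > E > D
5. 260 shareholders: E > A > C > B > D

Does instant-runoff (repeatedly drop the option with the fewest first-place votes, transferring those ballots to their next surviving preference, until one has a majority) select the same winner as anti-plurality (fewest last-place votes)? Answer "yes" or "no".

Instant-runoff — R1 E 260, B 87, A 0, D 111, C 116 (A out); R2 E 260, B 87, D 111, C 116 (B out); R3 E 260, D 111, C 203 (D out); R4 E 260, C 314 (C winner). Winner: C.
Anti-plurality — last-place votes: E 111, B 95, A 21, D 347, C 0. Winner: C.
The two methods agree.

yes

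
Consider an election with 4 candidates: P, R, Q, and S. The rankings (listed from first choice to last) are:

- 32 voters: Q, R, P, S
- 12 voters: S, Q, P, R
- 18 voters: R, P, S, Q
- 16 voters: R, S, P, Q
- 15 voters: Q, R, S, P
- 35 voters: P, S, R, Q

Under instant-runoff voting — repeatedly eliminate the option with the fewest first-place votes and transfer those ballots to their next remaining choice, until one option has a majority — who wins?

Round 1: P 35, R 34, Q 47, S 12. Eliminate S.
Round 2: P 35, R 34, Q 59. Eliminate R.
Round 3: P 69, Q 59. P has a majority.

P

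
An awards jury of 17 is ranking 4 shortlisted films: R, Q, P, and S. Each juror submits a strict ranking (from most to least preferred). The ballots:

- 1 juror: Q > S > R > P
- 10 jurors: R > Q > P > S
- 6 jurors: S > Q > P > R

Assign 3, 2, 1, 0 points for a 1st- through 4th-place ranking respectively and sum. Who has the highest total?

R: 1·1 + 10·3 + 6·0 = 31
Q: 1·3 + 10·2 + 6·2 = 35
P: 1·0 + 10·1 + 6·1 = 16
S: 1·2 + 10·0 + 6·3 = 20
Q has the highest Borda score (35).

Q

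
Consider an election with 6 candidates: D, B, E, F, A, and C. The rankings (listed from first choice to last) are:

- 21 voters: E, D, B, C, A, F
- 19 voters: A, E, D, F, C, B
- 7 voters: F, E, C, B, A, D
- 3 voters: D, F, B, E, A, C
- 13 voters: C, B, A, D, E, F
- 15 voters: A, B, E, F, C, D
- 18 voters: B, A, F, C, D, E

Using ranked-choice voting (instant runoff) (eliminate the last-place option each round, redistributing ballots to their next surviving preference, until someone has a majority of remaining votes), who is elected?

B

Round 1: D 3, B 18, E 21, F 7, A 34, C 13. Eliminate D.
Round 2: B 18, E 21, F 10, A 34, C 13. Eliminate F.
Round 3: B 21, E 28, A 34, C 13. Eliminate C.
Round 4: B 34, E 28, A 34. Eliminate E.
Round 5: B 62, A 34. B has a majority.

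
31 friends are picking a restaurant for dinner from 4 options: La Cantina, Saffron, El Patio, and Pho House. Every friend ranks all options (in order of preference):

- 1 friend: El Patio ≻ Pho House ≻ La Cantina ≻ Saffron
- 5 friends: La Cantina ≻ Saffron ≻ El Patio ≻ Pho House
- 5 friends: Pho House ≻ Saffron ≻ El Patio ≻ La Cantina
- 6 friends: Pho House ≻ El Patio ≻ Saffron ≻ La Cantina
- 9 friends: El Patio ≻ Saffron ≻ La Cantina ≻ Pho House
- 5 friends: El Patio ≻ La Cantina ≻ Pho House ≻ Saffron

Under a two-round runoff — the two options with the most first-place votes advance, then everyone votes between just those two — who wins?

Round 1 first-place votes: La Cantina 5, Saffron 0, El Patio 15, Pho House 11.
El Patio and Pho House advance.
Runoff: El Patio is preferred to Pho House by 20 voters; Pho House by 11.
El Patio wins the runoff.

El Patio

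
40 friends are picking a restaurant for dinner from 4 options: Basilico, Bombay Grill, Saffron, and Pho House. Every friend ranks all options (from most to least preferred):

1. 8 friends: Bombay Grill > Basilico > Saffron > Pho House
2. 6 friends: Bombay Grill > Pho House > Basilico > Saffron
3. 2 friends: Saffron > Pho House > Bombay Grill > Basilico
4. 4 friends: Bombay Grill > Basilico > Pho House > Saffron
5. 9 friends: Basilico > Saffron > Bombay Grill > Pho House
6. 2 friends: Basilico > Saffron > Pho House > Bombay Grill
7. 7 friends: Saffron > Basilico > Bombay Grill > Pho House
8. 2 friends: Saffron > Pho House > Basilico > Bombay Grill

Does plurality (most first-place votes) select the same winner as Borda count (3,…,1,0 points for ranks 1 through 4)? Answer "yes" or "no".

no

Plurality — first-place votes: Basilico 11, Bombay Grill 18, Saffron 11, Pho House 0. Winner: Bombay Grill.
Borda — scores: Basilico 79, Bombay Grill 72, Saffron 63, Pho House 26. Winner: Basilico.
The two methods disagree.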